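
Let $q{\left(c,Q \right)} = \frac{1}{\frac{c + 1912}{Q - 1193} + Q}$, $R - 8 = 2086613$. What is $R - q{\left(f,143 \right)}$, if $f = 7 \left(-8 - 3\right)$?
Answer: $\frac{61895438513}{29663} \approx 2.0866 \cdot 10^{6}$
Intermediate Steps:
$R = 2086621$ ($R = 8 + 2086613 = 2086621$)
$f = -77$ ($f = 7 \left(-11\right) = -77$)
$q{\left(c,Q \right)} = \frac{1}{Q + \frac{1912 + c}{-1193 + Q}}$ ($q{\left(c,Q \right)} = \frac{1}{\frac{1912 + c}{-1193 + Q} + Q} = \frac{1}{Q + \frac{1912 + c}{-1193 + Q}}$)
$R - q{\left(f,143 \right)} = 2086621 - \frac{-1193 + 143}{1912 - 77 + 143^{2} - 170599} = 2086621 - \frac{1}{1912 - 77 + 20449 - 170599} \left(-1050\right) = 2086621 - \frac{1}{-148315} \left(-1050\right) = 2086621 - \left(- \frac{1}{148315}\right) \left(-1050\right) = 2086621 - \frac{210}{29663} = \frac{61895438513}{29663}$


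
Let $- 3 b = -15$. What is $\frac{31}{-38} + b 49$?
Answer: $\frac{9279}{38} \approx 244.18$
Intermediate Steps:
$b = 5$ ($b = \left(- \frac{1}{3}\right) \left(-15\right) = 5$)
$\frac{31}{-38} + b 49 = \frac{31}{-38} + 5 \cdot 49 = 31 \left(- \frac{1}{38}\right) + 245 = - \frac{31}{38} + 245 = \frac{9279}{38}$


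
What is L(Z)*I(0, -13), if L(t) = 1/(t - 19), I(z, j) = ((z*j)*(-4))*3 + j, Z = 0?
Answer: 13/19 ≈ 0.68421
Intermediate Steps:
I(z, j) = j - 12*j*z (I(z, j) = ((j*z)*(-4))*3 + j = -4*j*z*3 + j = -12*j*z + j = j - 12*j*z)
L(t) = 1/(-19 + t)
L(Z)*I(0, -13) = (-13*(1 - 12*0))/(-19 + 0) = (-13*(1 + 0))/(-19) = -(-13)/19 = -1/19*(-13) = 13/19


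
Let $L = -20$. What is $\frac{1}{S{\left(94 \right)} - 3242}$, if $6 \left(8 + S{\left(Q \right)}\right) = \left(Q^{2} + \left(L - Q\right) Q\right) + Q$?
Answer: $- \frac{3}{10643} \approx -0.00028188$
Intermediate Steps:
$S{\left(Q \right)} = -8 + \frac{Q}{6} + \frac{Q^{2}}{6} + \frac{Q \left(-20 - Q\right)}{6}$ ($S{\left(Q \right)} = -8 + \frac{\left(Q^{2} + \left(-20 - Q\right) Q\right) + Q}{6} = -8 + \frac{\left(Q^{2} + Q \left(-20 - Q\right)\right) + Q}{6} = -8 + \frac{Q + Q^{2} + Q \left(-20 - Q\right)}{6} = -8 + \left(\frac{Q}{6} + \frac{Q^{2}}{6} + \frac{Q \left(-20 - Q\right)}{6}\right) = -8 + \frac{Q}{6} + \frac{Q^{2}}{6} + \frac{Q \left(-20 - Q\right)}{6}$)
$\frac{1}{S{\left(94 \right)} - 3242} = \frac{1}{\left(-8 - \frac{893}{3}\right) - 3242} = \frac{1}{- \frac{917}{3} - 3242} = \frac{1}{- \frac{10643}{3}} = - \frac{3}{10643}$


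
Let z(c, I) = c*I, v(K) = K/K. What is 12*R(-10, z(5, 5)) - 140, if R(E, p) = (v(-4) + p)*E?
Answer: -3260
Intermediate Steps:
v(K) = 1
z(c, I) = I*c
R(E, p) = E*(1 + p) (R(E, p) = (1 + p)*E = E*(1 + p))
12*R(-10, z(5, 5)) - 140 = 12*(-10*(1 + 5*5)) - 140 = 12*(-10*(1 + 25)) - 140 = 12*(-10*26) - 140 = 12*(-260) - 140 = -3120 - 140 = -3260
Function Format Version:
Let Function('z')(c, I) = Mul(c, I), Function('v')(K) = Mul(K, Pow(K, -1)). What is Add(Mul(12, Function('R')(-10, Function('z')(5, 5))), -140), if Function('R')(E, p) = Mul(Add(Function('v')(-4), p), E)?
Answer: -3260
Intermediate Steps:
Function('v')(K) = 1
Function('z')(c, I) = Mul(I, c)
Function('R')(E, p) = Mul(E, Add(1, p)) (Function('R')(E, p) = Mul(Add(1, p), E) = Mul(E, Add(1, p)))
Add(Mul(12, Function('R')(-10, Function('z')(5, 5))), -140) = Add(Mul(12, Mul(-10, Add(1, Mul(5, 5)))), -140) = Add(Mul(12, Mul(-10, Add(1, 25))), -140) = Add(Mul(12, Mul(-10, 26)), -140) = Add(Mul(12, -260), -140) = Add(-3120, -140) = -3260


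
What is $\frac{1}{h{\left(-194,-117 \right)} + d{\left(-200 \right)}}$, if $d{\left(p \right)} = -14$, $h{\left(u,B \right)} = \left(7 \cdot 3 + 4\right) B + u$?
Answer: $- \frac{1}{3133} \approx -0.00031918$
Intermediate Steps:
$h{\left(u,B \right)} = u + 25 B$ ($h{\left(u,B \right)} = \left(21 + 4\right) B + u = 25 B + u = u + 25 B$)
$\frac{1}{h{\left(-194,-117 \right)} + d{\left(-200 \right)}} = \frac{1}{\left(-194 + 25 \left(-117\right)\right) - 14} = \frac{1}{\left(-194 - 2925\right) - 14} = \frac{1}{-3119 - 14} = \frac{1}{-3133} = - \frac{1}{3133}$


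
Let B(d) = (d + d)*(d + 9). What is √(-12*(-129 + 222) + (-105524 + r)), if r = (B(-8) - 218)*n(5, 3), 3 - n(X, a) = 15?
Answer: 2*I*√25958 ≈ 322.23*I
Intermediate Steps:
B(d) = 2*d*(9 + d) (B(d) = (2*d)*(9 + d) = 2*d*(9 + d))
n(X, a) = -12 (n(X, a) = 3 - 1*15 = 3 - 15 = -12)
r = 2808 (r = (2*(-8)*(9 - 8) - 218)*(-12) = (2*(-8)*1 - 218)*(-12) = (-16 - 218)*(-12) = -234*(-12) = 2808)
√(-12*(-129 + 222) + (-105524 + r)) = √(-12*(-129 + 222) + (-105524 + 2808)) = √(-12*93 - 102716) = √(-1116 - 102716) = √(-103832) = 2*I*√25958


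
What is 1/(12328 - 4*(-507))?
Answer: 1/14356 ≈ 6.9657e-5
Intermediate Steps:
1/(12328 - 4*(-507)) = 1/(12328 + 2028) = 1/14356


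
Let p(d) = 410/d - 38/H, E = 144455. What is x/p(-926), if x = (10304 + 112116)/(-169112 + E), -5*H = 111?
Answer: -419435404/107200417 ≈ -3.9126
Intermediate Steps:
H = -111/5 (H = -⅕*111 = -111/5 ≈ -22.200)
p(d) = 190/111 + 410/d (p(d) = 410/d - 38/(-111/5) = 410/d - 38*(-5/111) = 410/d + 190/111 = 190/111 + 410/d)
x = -122420/24657 (x = (10304 + 112116)/(-169112 + 144455) = 122420/(-24657) = 122420*(-1/24657) = -122420/24657 ≈ -4.9649)
x/p(-926) = -122420/(24657*(190/111 + 410/(-926))) = -122420/(24657*(190/111 + 410*(-1/926))) = -122420/(24657*(190/111 - 205/463)) = -122420/(24657*65215/51393) = -122420/24657*51393/65215 = -419435404/107200417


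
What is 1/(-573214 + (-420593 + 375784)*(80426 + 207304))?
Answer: -1/12893466784 ≈ -7.7559e-11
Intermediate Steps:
1/(-573214 + (-420593 + 375784)*(80426 + 207304)) = 1/(-573214 - 44809*287730) = 1/(-573214 - 12892893570) = 1/(-12893466784) = -1/12893466784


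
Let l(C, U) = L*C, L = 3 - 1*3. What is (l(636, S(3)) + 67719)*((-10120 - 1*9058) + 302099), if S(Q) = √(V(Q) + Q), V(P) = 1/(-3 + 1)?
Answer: 19159127199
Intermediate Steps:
V(P) = -½ (V(P) = 1/(-2) = -½)
L = 0 (L = 3 - 3 = 0)
S(Q) = √(-½ + Q)
l(C, U) = 0 (l(C, U) = 0*C = 0)
(l(636, S(3)) + 67719)*((-10120 - 1*9058) + 302099) = (0 + 67719)*((-10120 - 1*9058) + 302099) = 67719*((-10120 - 9058) + 302099) = 67719*(-19178 + 302099) = 67719*282921 = 19159127199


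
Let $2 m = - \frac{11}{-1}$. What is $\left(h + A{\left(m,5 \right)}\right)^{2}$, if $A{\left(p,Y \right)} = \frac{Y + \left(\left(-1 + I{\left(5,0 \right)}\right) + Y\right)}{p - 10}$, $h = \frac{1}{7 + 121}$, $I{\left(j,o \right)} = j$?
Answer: $\frac{12780625}{1327104} \approx 9.6305$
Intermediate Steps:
$m = \frac{11}{2}$ ($m = \frac{\left(-11\right) \frac{1}{-1}}{2} = \frac{\left(-11\right) \left(-1\right)}{2} = \frac{1}{2} \cdot 11 = \frac{11}{2} \approx 5.5$)
$h = \frac{1}{128} \approx 0.0078125$
$A{\left(p,Y \right)} = \frac{4 + 2 Y}{-10 + p}$ ($A{\left(p,Y \right)} = \frac{Y + \left(\left(-1 + 5\right) + Y\right)}{p - 10} = \frac{Y + \left(4 + Y\right)}{-10 + p} = \frac{4 + 2 Y}{-10 + p}$)
$\left(h + A{\left(m,5 \right)}\right)^{2} = \left(\frac{1}{128} + \frac{2 \left(2 + 5\right)}{-10 + \frac{11}{2}}\right)^{2} = \left(\frac{1}{128} + 2 \frac{1}{- \frac{9}{2}} \cdot 7\right)^{2} = \left(\frac{1}{128} + 2 \left(- \frac{2}{9}\right) 7\right)^{2} = \left(\frac{1}{128} - \frac{28}{9}\right)^{2} = \left(- \frac{3575}{1152}\right)^{2} = \frac{12780625}{1327104}$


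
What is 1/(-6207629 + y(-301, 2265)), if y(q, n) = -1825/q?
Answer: -301/1868494504 ≈ -1.6109e-7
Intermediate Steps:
1/(-6207629 + y(-301, 2265)) = 1/(-6207629 - 1825/(-301)) = 1/(-6207629 - 1825*(-1/301)) = 1/(-6207629 + 1825/301) = 1/(-1868494504/301) = -301/1868494504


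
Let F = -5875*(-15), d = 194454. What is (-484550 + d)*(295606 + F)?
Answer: -111318828176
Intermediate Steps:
F = 88125
(-484550 + d)*(295606 + F) = (-484550 + 194454)*(295606 + 88125) = -290096*383731 = -111318828176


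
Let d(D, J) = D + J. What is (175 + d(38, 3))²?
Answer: 46656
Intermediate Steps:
(175 + d(38, 3))² = (175 + (38 + 3))² = (175 + 41)² = 216² = 46656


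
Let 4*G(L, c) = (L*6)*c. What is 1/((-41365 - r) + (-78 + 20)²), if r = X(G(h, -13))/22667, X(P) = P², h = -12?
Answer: -22667/861423423 ≈ -2.6313e-5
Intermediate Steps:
G(L, c) = 3*L*c/2 (G(L, c) = ((L*6)*c)/4 = ((6*L)*c)/4 = (6*L*c)/4 = 3*L*c/2)
r = 54756/22667 (r = ((3/2)*(-12)*(-13))²/22667 = 234²*(1/22667) = 54756*(1/22667) = 54756/22667 ≈ 2.4157)
1/((-41365 - r) + (-78 + 20)²) = 1/((-41365 - 1*54756/22667) + (-78 + 20)²) = 1/((-41365 - 54756/22667) + (-58)²) = 1/(-937675211/22667 + 3364) = 1/(-861423423/22667) = -22667/861423423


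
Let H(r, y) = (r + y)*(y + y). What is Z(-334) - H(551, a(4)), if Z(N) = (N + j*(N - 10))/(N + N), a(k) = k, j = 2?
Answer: -1482449/334 ≈ -4438.5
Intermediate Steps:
Z(N) = (-20 + 3*N)/(2*N) (Z(N) = (N + 2*(N - 10))/(N + N) = (N + 2*(-10 + N))/((2*N)) = (N + (-20 + 2*N))*(1/(2*N)) = (-20 + 3*N)*(1/(2*N)) = (-20 + 3*N)/(2*N))
H(r, y) = 2*y*(r + y) (H(r, y) = (r + y)*(2*y) = 2*y*(r + y))
Z(-334) - H(551, a(4)) = (3/2 - 10/(-334)) - 2*4*(551 + 4) = (3/2 - 10*(-1/334)) - 2*4*555 = (3/2 + 5/167) - 1*4440 = 511/334 - 4440 = -1482449/334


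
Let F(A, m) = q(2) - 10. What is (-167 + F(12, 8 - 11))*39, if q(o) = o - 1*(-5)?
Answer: -6630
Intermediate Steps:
q(o) = 5 + o (q(o) = o + 5 = 5 + o)
F(A, m) = -3 (F(A, m) = (5 + 2) - 10 = 7 - 10 = -3)
(-167 + F(12, 8 - 11))*39 = (-167 - 3)*39 = -170*39 = -6630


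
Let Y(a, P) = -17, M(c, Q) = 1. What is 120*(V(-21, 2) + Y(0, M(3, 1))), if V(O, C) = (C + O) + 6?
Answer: -3600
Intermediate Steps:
V(O, C) = 6 + C + O
120*(V(-21, 2) + Y(0, M(3, 1))) = 120*((6 + 2 - 21) - 17) = 120*(-13 - 17) = 120*(-30) = -3600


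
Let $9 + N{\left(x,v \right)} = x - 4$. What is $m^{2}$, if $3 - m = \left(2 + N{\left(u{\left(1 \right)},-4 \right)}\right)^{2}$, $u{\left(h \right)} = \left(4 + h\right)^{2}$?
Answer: $37249$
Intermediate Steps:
$N{\left(x,v \right)} = -13 + x$ ($N{\left(x,v \right)} = -9 + \left(x - 4\right) = -9 + \left(-4 + x\right) = -13 + x$)
$m = -193$ ($m = 3 - \left(2 - \left(13 - \left(4 + 1\right)^{2}\right)\right)^{2} = 3 - \left(2 - \left(13 - 5^{2}\right)\right)^{2} = 3 - \left(2 + \left(-13 + 25\right)\right)^{2} = 3 - \left(2 + 12\right)^{2} = 3 - 14^{2} = 3 - 196 = -193$)
$m^{2} = \left(-193\right)^{2} = 37249$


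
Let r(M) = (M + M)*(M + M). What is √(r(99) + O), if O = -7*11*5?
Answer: √38819 ≈ 197.03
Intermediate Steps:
r(M) = 4*M² (r(M) = (2*M)*(2*M) = 4*M²)
O = -385 (O = -77*5 = -385)
√(r(99) + O) = √(4*99² - 385) = √(4*9801 - 385) = √(39204 - 385) = √38819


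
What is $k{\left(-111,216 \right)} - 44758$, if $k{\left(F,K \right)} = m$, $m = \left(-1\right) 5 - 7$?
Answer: $-44770$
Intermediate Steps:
$m = -12$ ($m = -5 - 7 = -12$)
$k{\left(F,K \right)} = -12$
$k{\left(-111,216 \right)} - 44758 = -12 - 44758 = -44770$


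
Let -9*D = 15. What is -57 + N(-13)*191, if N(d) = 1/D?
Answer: -858/5 ≈ -171.60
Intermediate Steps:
D = -5/3 (D = -⅑*15 = -5/3 ≈ -1.6667)
N(d) = -⅗ (N(d) = 1/(-5/3) = -⅗)
-57 + N(-13)*191 = -57 - ⅗*191 = -57 - 573/5 = -858/5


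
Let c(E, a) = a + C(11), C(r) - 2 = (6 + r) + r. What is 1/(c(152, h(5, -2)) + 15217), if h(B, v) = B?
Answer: 1/15252 ≈ 6.5565e-5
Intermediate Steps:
C(r) = 8 + 2*r (C(r) = 2 + ((6 + r) + r) = 2 + (6 + 2*r) = 8 + 2*r)
c(E, a) = 30 + a (c(E, a) = a + (8 + 2*11) = a + (8 + 22) = a + 30 = 30 + a)
1/(c(152, h(5, -2)) + 15217) = 1/((30 + 5) + 15217) = 1/(35 + 15217) = 1/15252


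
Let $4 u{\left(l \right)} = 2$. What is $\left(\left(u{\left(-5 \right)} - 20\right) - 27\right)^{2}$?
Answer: $\frac{8649}{4} \approx 2162.3$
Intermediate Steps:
$u{\left(l \right)} = \frac{1}{2}$ ($u{\left(l \right)} = \frac{1}{4} \cdot 2 = \frac{1}{2}$)
$\left(\left(u{\left(-5 \right)} - 20\right) - 27\right)^{2} = \left(\left(\frac{1}{2} - 20\right) - 27\right)^{2} = \left(- \frac{39}{2} - 27\right)^{2} = \left(- \frac{93}{2}\right)^{2} = \frac{8649}{4}$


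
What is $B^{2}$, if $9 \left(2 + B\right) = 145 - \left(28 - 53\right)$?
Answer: $\frac{23104}{81} \approx 285.23$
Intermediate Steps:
$B = \frac{152}{9}$ ($B = -2 + \frac{145 - \left(28 - 53\right)}{9} = -2 + \frac{145 - -25}{9} = -2 + \frac{145 + 25}{9} = -2 + \frac{1}{9} \cdot 170 = -2 + \frac{170}{9} = \frac{152}{9} \approx 16.889$)
$B^{2} = \left(\frac{152}{9}\right)^{2} = \frac{23104}{81}$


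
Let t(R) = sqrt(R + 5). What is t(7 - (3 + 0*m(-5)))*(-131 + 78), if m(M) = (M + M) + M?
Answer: -159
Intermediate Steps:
m(M) = 3*M (m(M) = 2*M + M = 3*M)
t(R) = sqrt(5 + R)
t(7 - (3 + 0*m(-5)))*(-131 + 78) = sqrt(5 + (7 - (3 + 0*(3*(-5)))))*(-131 + 78) = sqrt(5 + (7 - (3 + 0*(-15))))*(-53) = sqrt(5 + (7 - (3 + 0)))*(-53) = sqrt(5 + (7 - 1*3))*(-53) = sqrt(5 + (7 - 3))*(-53) = sqrt(5 + 4)*(-53) = sqrt(9)*(-53) = 3*(-53) = -159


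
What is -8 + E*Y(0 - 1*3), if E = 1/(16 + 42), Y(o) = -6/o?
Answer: -231/29 ≈ -7.9655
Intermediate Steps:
E = 1/58 ≈ 0.017241
-8 + E*Y(0 - 1*3) = -8 + (-6/(0 - 1*3))/58 = -8 + (-6/(0 - 3))/58 = -8 + (-6/(-3))/58 = -8 + (-6*(-⅓))/58 = -8 + (1/58)*2 = -8 + 1/29 = -231/29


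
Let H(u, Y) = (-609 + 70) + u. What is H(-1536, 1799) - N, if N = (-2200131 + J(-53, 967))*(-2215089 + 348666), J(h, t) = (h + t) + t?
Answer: -4102864361825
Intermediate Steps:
J(h, t) = h + 2*t
N = 4102864359750 (N = (-2200131 + (-53 + 2*967))*(-2215089 + 348666) = (-2200131 + (-53 + 1934))*(-1866423) = (-2200131 + 1881)*(-1866423) = -2198250*(-1866423) = 4102864359750)
H(u, Y) = -539 + u
H(-1536, 1799) - N = (-539 - 1536) - 1*4102864359750 = -2075 - 4102864359750 = -4102864361825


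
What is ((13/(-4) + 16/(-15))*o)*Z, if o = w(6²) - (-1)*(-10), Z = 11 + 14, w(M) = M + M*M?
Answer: -855995/6 ≈ -1.4267e+5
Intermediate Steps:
w(M) = M + M²
Z = 25
o = 1322 (o = 6²*(1 + 6²) - (-1)*(-10) = 36*(1 + 36) - 1*10 = 36*37 - 10 = 1332 - 10 = 1322)
((13/(-4) + 16/(-15))*o)*Z = ((13/(-4) + 16/(-15))*1322)*25 = ((13*(-¼) + 16*(-1/15))*1322)*25 = ((-13/4 - 16/15)*1322)*25 = -259/60*1322*25 = -171199/30*25 = -855995/6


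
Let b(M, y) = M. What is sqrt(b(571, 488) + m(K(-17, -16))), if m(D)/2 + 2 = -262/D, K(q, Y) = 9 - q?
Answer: sqrt(92417)/13 ≈ 23.385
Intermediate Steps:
m(D) = -4 - 524/D (m(D) = -4 + 2*(-262/D) = -4 - 524/D)
sqrt(b(571, 488) + m(K(-17, -16))) = sqrt(571 + (-4 - 524/(9 - 1*(-17)))) = sqrt(571 + (-4 - 524/(9 + 17))) = sqrt(571 + (-4 - 524/26)) = sqrt(571 + (-4 - 524*1/26)) = sqrt(571 + (-4 - 262/13)) = sqrt(571 - 314/13) = sqrt(7109/13) = sqrt(92417)/13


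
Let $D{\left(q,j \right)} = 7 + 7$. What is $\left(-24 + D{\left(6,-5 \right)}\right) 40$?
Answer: $-400$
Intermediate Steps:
$D{\left(q,j \right)} = 14$
$\left(-24 + D{\left(6,-5 \right)}\right) 40 = \left(-24 + 14\right) 40 = \left(-10\right) 40 = -400$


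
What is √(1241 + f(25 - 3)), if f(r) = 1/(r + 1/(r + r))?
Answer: √1165293237/969 ≈ 35.228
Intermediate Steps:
f(r) = 1/(r + 1/(2*r))
√(1241 + f(25 - 3)) = √(1241 + 2*(25 - 3)/(1 + 2*(25 - 3)²)) = √(1241 + 2*22/(1 + 2*22²)) = √(1241 + 2*22/(1 + 2*484)) = √(1241 + 2*22/(1 + 968)) = √(1241 + 2*22/969) = √(1241 + 2*22*(1/969)) = √(1241 + 44/969) = √(1202573/969) = √1165293237/969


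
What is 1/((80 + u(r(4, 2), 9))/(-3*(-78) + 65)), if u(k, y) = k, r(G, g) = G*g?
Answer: 299/88 ≈ 3.3977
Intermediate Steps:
1/((80 + u(r(4, 2), 9))/(-3*(-78) + 65)) = 1/((80 + 4*2)/(-3*(-78) + 65)) = 1/((80 + 8)/(234 + 65)) = 1/(88/299) = 299/88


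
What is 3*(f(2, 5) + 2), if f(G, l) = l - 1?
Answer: 18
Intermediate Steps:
f(G, l) = -1 + l
3*(f(2, 5) + 2) = 3*((-1 + 5) + 2) = 3*(4 + 2) = 3*6 = 18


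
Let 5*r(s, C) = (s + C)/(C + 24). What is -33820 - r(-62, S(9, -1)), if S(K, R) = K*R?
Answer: -2536429/75 ≈ -33819.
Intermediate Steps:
r(s, C) = (C + s)/(5*(24 + C)) (r(s, C) = ((s + C)/(C + 24))/5 = ((C + s)/(24 + C))/5 = (C + s)/(5*(24 + C)))
-33820 - r(-62, S(9, -1)) = -33820 - (9*(-1) - 62)/(5*(24 + 9*(-1))) = -33820 - (-9 - 62)/(5*(24 - 9)) = -33820 - (-71)/(5*15) = -33820 - 1*(-71/75) = -33820 + 71/75 = -2536429/75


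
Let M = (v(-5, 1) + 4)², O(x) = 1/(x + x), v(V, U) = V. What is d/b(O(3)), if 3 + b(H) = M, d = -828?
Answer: 414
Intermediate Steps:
O(x) = 1/(2*x)
M = 1 (M = (-5 + 4)² = (-1)² = 1)
b(H) = -2 (b(H) = -3 + 1 = -2)
d/b(O(3)) = -828/(-2) = -828*(-½) = 414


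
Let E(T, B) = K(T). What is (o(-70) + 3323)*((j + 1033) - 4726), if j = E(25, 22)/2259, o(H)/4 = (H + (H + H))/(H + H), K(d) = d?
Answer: -27772055998/2259 ≈ -1.2294e+7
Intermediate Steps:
E(T, B) = T
o(H) = 6 (o(H) = 4*((H + (H + H))/(H + H)) = 4*((H + 2*H)/((2*H))) = 4*((3*H)*(1/(2*H))) = 4*(3/2) = 6)
j = 25/2259 ≈ 0.011067
(o(-70) + 3323)*((j + 1033) - 4726) = (6 + 3323)*((25/2259 + 1033) - 4726) = 3329*(2333572/2259 - 4726) = 3329*(-8342462/2259) = -27772055998/2259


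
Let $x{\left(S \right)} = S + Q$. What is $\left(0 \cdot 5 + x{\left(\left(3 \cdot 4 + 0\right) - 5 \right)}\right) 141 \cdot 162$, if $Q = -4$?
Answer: $68526$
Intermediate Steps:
$x{\left(S \right)} = -4 + S$ ($x{\left(S \right)} = S - 4 = -4 + S$)
$\left(0 \cdot 5 + x{\left(\left(3 \cdot 4 + 0\right) - 5 \right)}\right) 141 \cdot 162 = \left(0 \cdot 5 + \left(-4 + \left(\left(3 \cdot 4 + 0\right) - 5\right)\right)\right) 141 \cdot 162 = \left(0 + \left(-4 + \left(\left(12 + 0\right) - 5\right)\right)\right) 141 \cdot 162 = \left(0 + \left(-4 + \left(12 - 5\right)\right)\right) 141 \cdot 162 = \left(0 + \left(-4 + 7\right)\right) 141 \cdot 162 = \left(0 + 3\right) 141 \cdot 162 = 3 \cdot 141 \cdot 162 = 423 \cdot 162 = 68526$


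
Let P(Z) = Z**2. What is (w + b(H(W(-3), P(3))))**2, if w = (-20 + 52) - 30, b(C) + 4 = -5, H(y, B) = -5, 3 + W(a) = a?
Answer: 49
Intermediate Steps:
W(a) = -3 + a
b(C) = -9 (b(C) = -4 - 5 = -9)
w = 2 (w = 32 - 30 = 2)
(w + b(H(W(-3), P(3))))**2 = (2 - 9)**2 = (-7)**2 = 49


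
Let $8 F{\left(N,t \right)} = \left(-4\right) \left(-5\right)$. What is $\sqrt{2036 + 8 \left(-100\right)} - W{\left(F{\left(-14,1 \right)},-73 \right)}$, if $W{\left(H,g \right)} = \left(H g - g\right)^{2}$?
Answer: $- \frac{47961}{4} + 2 \sqrt{309} \approx -11955.0$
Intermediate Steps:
$F{\left(N,t \right)} = \frac{5}{2}$ ($F{\left(N,t \right)} = \frac{\left(-4\right) \left(-5\right)}{8} = \frac{1}{8} \cdot 20 = \frac{5}{2}$)
$W{\left(H,g \right)} = \left(- g + H g\right)^{2}$
$\sqrt{2036 + 8 \left(-100\right)} - W{\left(F{\left(-14,1 \right)},-73 \right)} = \sqrt{2036 + 8 \left(-100\right)} - \left(-73\right)^{2} \left(-1 + \frac{5}{2}\right)^{2} = \sqrt{2036 - 800} - 5329 \left(\frac{3}{2}\right)^{2} = \sqrt{1236} - 5329 \cdot \frac{9}{4} = 2 \sqrt{309} - \frac{47961}{4} = - \frac{47961}{4} + 2 \sqrt{309}$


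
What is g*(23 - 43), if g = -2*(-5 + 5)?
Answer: 0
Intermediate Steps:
g = 0 (g = -2*0 = 0)
g*(23 - 43) = 0*(23 - 43) = 0*(-20) = 0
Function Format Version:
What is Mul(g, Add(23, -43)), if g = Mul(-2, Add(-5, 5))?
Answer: 0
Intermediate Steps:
g = 0 (g = Mul(-2, 0) = 0)
Mul(g, Add(23, -43)) = Mul(0, Add(23, -43)) = Mul(0, -20) = 0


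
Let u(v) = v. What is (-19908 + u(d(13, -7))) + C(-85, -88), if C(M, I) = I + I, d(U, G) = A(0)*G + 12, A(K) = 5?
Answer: -20107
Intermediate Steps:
d(U, G) = 12 + 5*G (d(U, G) = 5*G + 12 = 12 + 5*G)
C(M, I) = 2*I
(-19908 + u(d(13, -7))) + C(-85, -88) = (-19908 + (12 + 5*(-7))) + 2*(-88) = (-19908 + (12 - 35)) - 176 = (-19908 - 23) - 176 = -19931 - 176 = -20107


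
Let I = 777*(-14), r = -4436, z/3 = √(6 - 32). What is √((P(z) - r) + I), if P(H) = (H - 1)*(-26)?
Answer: √(-6416 - 78*I*√26) ≈ 2.4815 - 80.138*I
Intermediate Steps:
z = 3*I*√26 (z = 3*√(6 - 32) = 3*√(-26) = 3*(I*√26) = 3*I*√26 ≈ 15.297*I)
P(H) = 26 - 26*H (P(H) = (-1 + H)*(-26) = 26 - 26*H)
I = -10878
√((P(z) - r) + I) = √(((26 - 78*I*√26) - 1*(-4436)) - 10878) = √(((26 - 78*I*√26) + 4436) - 10878) = √((4462 - 78*I*√26) - 10878) = √(-6416 - 78*I*√26)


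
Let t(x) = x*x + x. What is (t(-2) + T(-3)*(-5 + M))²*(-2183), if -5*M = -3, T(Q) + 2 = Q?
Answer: -1257408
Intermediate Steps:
T(Q) = -2 + Q
M = ⅗ (M = -⅕*(-3) = ⅗ ≈ 0.60000)
t(x) = x + x² (t(x) = x² + x = x + x²)
(t(-2) + T(-3)*(-5 + M))²*(-2183) = (-2*(1 - 2) + (-2 - 3)*(-5 + ⅗))²*(-2183) = (-2*(-1) - 5*(-22/5))²*(-2183) = (2 + 22)²*(-2183) = 24²*(-2183) = 576*(-2183) = -1257408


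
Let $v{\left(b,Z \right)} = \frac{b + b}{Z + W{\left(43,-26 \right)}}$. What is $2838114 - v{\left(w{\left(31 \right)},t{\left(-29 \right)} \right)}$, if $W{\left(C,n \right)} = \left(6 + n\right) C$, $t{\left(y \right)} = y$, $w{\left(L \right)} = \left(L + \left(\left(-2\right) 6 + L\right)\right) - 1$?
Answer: $\frac{360440492}{127} \approx 2.8381 \cdot 10^{6}$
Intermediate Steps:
$w{\left(L \right)} = -13 + 2 L$ ($w{\left(L \right)} = \left(L + \left(-12 + L\right)\right) - 1 = \left(-12 + 2 L\right) - 1 = -13 + 2 L$)
$W{\left(C,n \right)} = C \left(6 + n\right)$
$v{\left(b,Z \right)} = \frac{2 b}{-860 + Z}$ ($v{\left(b,Z \right)} = \frac{b + b}{Z + 43 \left(6 - 26\right)} = \frac{2 b}{Z + 43 \left(-20\right)} = \frac{2 b}{Z - 860} = \frac{2 b}{-860 + Z}$)
$2838114 - v{\left(w{\left(31 \right)},t{\left(-29 \right)} \right)} = 2838114 - \frac{2 \left(-13 + 2 \cdot 31\right)}{-860 - 29} = 2838114 - \frac{2 \left(-13 + 62\right)}{-889} = 2838114 - 2 \cdot 49 \left(- \frac{1}{889}\right) = 2838114 - - \frac{14}{127} = 2838114 + \frac{14}{127} = \frac{360440492}{127}$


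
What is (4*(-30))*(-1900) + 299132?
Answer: 527132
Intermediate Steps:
(4*(-30))*(-1900) + 299132 = -120*(-1900) + 299132 = 228000 + 299132 = 527132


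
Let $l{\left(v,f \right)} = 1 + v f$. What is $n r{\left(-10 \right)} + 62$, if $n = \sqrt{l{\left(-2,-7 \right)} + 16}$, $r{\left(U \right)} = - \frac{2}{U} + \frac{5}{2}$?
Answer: $62 + \frac{27 \sqrt{31}}{10} \approx 77.033$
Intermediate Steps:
$l{\left(v,f \right)} = 1 + f v$
$r{\left(U \right)} = \frac{5}{2} - \frac{2}{U}$ ($r{\left(U \right)} = - \frac{2}{U} + 5 \cdot \frac{1}{2} = - \frac{2}{U} + \frac{5}{2} = \frac{5}{2} - \frac{2}{U}$)
$n = \sqrt{31}$ ($n = \sqrt{\left(1 - -14\right) + 16} = \sqrt{\left(1 + 14\right) + 16} = \sqrt{15 + 16} = \sqrt{31} \approx 5.5678$)
$n r{\left(-10 \right)} + 62 = \sqrt{31} \left(\frac{5}{2} - \frac{2}{-10}\right) + 62 = \sqrt{31} \left(\frac{5}{2} - - \frac{1}{5}\right) + 62 = \sqrt{31} \left(\frac{5}{2} + \frac{1}{5}\right) + 62 = \sqrt{31} \cdot \frac{27}{10} + 62 = \frac{27 \sqrt{31}}{10} + 62 = 62 + \frac{27 \sqrt{31}}{10}$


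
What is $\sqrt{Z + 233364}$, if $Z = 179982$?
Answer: $\sqrt{413346} \approx 642.92$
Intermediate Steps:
$\sqrt{Z + 233364} = \sqrt{179982 + 233364} = \sqrt{413346}$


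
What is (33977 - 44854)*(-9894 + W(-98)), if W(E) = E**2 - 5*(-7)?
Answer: 2773635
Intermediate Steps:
W(E) = 35 + E**2 (W(E) = E**2 + 35 = 35 + E**2)
(33977 - 44854)*(-9894 + W(-98)) = (33977 - 44854)*(-9894 + (35 + (-98)**2)) = -10877*(-9894 + (35 + 9604)) = -10877*(-9894 + 9639) = -10877*(-255) = 2773635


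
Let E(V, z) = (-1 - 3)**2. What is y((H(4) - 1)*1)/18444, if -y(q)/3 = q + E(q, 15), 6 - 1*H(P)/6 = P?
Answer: -27/6148 ≈ -0.0043917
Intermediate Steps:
E(V, z) = 16 (E(V, z) = (-4)**2 = 16)
H(P) = 36 - 6*P
y(q) = -48 - 3*q (y(q) = -3*(q + 16) = -3*(16 + q) = -48 - 3*q)
y((H(4) - 1)*1)/18444 = (-48 - 3*((36 - 6*4) - 1))/18444 = (-48 - 3*((36 - 24) - 1))*(1/18444) = (-48 - 3*(12 - 1))*(1/18444) = (-48 - 33)*(1/18444) = -81*1/18444 = -27/6148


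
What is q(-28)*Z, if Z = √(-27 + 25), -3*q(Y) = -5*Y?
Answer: -140*I*√2/3 ≈ -65.997*I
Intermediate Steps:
q(Y) = 5*Y/3 (q(Y) = -(-5)*Y/3 = 5*Y/3)
Z = I*√2 (Z = √(-2) = I*√2 ≈ 1.4142*I)
q(-28)*Z = ((5/3)*(-28))*(I*√2) = -140*I*√2/3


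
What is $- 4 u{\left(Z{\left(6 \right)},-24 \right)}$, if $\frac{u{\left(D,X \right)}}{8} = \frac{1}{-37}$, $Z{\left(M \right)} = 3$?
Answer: $\frac{32}{37} \approx 0.86486$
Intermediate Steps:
$u{\left(D,X \right)} = - \frac{8}{37}$ ($u{\left(D,X \right)} = \frac{8}{-37} = 8 \left(- \frac{1}{37}\right) = - \frac{8}{37}$)
$- 4 u{\left(Z{\left(6 \right)},-24 \right)} = \left(-4\right) \left(- \frac{8}{37}\right) = \frac{32}{37}$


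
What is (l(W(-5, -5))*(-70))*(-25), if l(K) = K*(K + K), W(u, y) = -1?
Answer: 3500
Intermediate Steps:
l(K) = 2*K**2 (l(K) = K*(2*K) = 2*K**2)
(l(W(-5, -5))*(-70))*(-25) = ((2*(-1)**2)*(-70))*(-25) = ((2*1)*(-70))*(-25) = (2*(-70))*(-25) = -140*(-25) = 3500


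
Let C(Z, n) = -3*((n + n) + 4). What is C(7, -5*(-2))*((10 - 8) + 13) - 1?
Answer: -1081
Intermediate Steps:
C(Z, n) = -12 - 6*n (C(Z, n) = -3*(2*n + 4) = -3*(4 + 2*n) = -12 - 6*n)
C(7, -5*(-2))*((10 - 8) + 13) - 1 = (-12 - (-30)*(-2))*((10 - 8) + 13) - 1 = (-12 - 6*10)*(2 + 13) - 1 = (-12 - 60)*15 - 1 = -72*15 - 1 = -1080 - 1 = -1081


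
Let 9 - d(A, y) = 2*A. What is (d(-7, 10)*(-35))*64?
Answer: -51520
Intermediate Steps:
d(A, y) = 9 - 2*A
(d(-7, 10)*(-35))*64 = ((9 - 2*(-7))*(-35))*64 = ((9 + 14)*(-35))*64 = (23*(-35))*64 = -805*64 = -51520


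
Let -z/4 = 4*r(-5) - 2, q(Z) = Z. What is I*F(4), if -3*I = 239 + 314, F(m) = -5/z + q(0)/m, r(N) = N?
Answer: 2765/264 ≈ 10.473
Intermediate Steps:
z = 88 (z = -4*(4*(-5) - 2) = -4*(-20 - 2) = -4*(-22) = 88)
F(m) = -5/88 (F(m) = -5/88 + 0/m = -5*1/88 + 0 = -5/88 + 0 = -5/88)
I = -553/3 (I = -(239 + 314)/3 = -1/3*553 = -553/3 ≈ -184.33)
I*F(4) = -553/3*(-5/88) = 2765/264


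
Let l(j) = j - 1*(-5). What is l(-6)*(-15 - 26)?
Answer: 41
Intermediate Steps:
l(j) = 5 + j (l(j) = j + 5 = 5 + j)
l(-6)*(-15 - 26) = (5 - 6)*(-15 - 26) = -1*(-41) = 41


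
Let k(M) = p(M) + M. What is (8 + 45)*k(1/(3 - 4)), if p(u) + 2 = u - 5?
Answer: -477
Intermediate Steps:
p(u) = -7 + u (p(u) = -2 + (u - 5) = -2 + (-5 + u) = -7 + u)
k(M) = -7 + 2*M (k(M) = (-7 + M) + M = -7 + 2*M)
(8 + 45)*k(1/(3 - 4)) = (8 + 45)*(-7 + 2/(3 - 4)) = 53*(-7 + 2/(-1)) = 53*(-7 + 2*(-1)) = 53*(-7 - 2) = 53*(-9) = -477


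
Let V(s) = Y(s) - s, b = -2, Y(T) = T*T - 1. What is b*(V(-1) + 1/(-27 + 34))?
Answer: -16/7 ≈ -2.2857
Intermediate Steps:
Y(T) = -1 + T² (Y(T) = T² - 1 = -1 + T²)
V(s) = -1 + s² - s (V(s) = (-1 + s²) - s = -1 + s² - s)
b*(V(-1) + 1/(-27 + 34)) = -2*((-1 + (-1)² - 1*(-1)) + 1/(-27 + 34)) = -2*((-1 + 1 + 1) + 1/7) = -2*(1 + ⅐) = -2*8/7 = -16/7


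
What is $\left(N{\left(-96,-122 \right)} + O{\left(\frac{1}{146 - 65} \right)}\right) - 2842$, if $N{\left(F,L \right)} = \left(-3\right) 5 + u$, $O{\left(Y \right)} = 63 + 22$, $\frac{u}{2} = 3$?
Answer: $-2766$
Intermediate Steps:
$u = 6$ ($u = 2 \cdot 3 = 6$)
$O{\left(Y \right)} = 85$
$N{\left(F,L \right)} = -9$ ($N{\left(F,L \right)} = \left(-3\right) 5 + 6 = -15 + 6 = -9$)
$\left(N{\left(-96,-122 \right)} + O{\left(\frac{1}{146 - 65} \right)}\right) - 2842 = \left(-9 + 85\right) - 2842 = 76 - 2842 = -2766$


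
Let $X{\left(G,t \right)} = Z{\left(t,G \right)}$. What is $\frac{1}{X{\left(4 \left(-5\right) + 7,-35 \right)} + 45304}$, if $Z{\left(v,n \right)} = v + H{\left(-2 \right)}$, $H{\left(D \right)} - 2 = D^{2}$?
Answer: $\frac{1}{45275} \approx 2.2087 \cdot 10^{-5}$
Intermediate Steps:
$H{\left(D \right)} = 2 + D^{2}$
$Z{\left(v,n \right)} = 6 + v$ ($Z{\left(v,n \right)} = v + \left(2 + \left(-2\right)^{2}\right) = v + \left(2 + 4\right) = v + 6 = 6 + v$)
$X{\left(G,t \right)} = 6 + t$
$\frac{1}{X{\left(4 \left(-5\right) + 7,-35 \right)} + 45304} = \frac{1}{\left(6 - 35\right) + 45304} = \frac{1}{-29 + 45304} = \frac{1}{45275}$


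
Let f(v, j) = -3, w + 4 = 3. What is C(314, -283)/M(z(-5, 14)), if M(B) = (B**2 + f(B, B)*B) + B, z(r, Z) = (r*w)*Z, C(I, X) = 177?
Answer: 177/4760 ≈ 0.037185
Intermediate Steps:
w = -1 (w = -4 + 3 = -1)
z(r, Z) = -Z*r (z(r, Z) = (r*(-1))*Z = (-r)*Z = -Z*r)
M(B) = B**2 - 2*B (M(B) = (B**2 - 3*B) + B = B**2 - 2*B)
C(314, -283)/M(z(-5, 14)) = 177/(((-1*14*(-5))*(-2 - 1*14*(-5)))) = 177/((70*(-2 + 70))) = 177/((70*68)) = 177/4760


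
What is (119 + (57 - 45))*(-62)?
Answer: -8122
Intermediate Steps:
(119 + (57 - 45))*(-62) = (119 + 12)*(-62) = 131*(-62) = -8122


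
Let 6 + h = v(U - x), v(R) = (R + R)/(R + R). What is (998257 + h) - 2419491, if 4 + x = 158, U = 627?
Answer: -1421239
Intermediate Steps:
x = 154 (x = -4 + 158 = 154)
v(R) = 1 (v(R) = (2*R)/((2*R)) = (2*R)*(1/(2*R)) = 1)
h = -5 (h = -6 + 1 = -5)
(998257 + h) - 2419491 = (998257 - 5) - 2419491 = 998252 - 2419491 = -1421239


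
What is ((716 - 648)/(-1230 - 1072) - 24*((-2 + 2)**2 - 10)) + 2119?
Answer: 2715175/1151 ≈ 2359.0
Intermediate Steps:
((716 - 648)/(-1230 - 1072) - 24*((-2 + 2)**2 - 10)) + 2119 = (68/(-2302) - 24*(0**2 - 10)) + 2119 = (68*(-1/2302) - 24*(0 - 10)) + 2119 = (-34/1151 - 24*(-10)) + 2119 = (-34/1151 + 240) + 2119 = 276206/1151 + 2119 = 2715175/1151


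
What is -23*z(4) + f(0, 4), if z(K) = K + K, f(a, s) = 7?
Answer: -177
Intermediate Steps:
z(K) = 2*K
-23*z(4) + f(0, 4) = -46*4 + 7 = -23*8 + 7 = -184 + 7 = -177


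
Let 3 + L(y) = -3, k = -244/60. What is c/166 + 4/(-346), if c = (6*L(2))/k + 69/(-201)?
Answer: 56139/1414102 ≈ 0.039699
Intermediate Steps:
k = -61/15 (k = -244*1/60 = -61/15 ≈ -4.0667)
L(y) = -6 (L(y) = -3 - 3 = -6)
c = 34777/4087 (c = (6*(-6))/(-61/15) + 69/(-201) = -36*(-15/61) + 69*(-1/201) = 540/61 - 23/67 = 34777/4087 ≈ 8.5092)
c/166 + 4/(-346) = (34777/4087)/166 + 4/(-346) = (34777/4087)*(1/166) + 4*(-1/346) = 419/8174 - 2/173 = 56139/1414102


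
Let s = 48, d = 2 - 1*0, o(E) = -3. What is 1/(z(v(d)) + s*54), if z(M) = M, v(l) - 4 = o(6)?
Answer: 1/2593 ≈ 0.00038565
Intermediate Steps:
d = 2 (d = 2 + 0 = 2)
v(l) = 1 (v(l) = 4 - 3 = 1)
1/(z(v(d)) + s*54) = 1/(1 + 48*54) = 1/(1 + 2592) = 1/2593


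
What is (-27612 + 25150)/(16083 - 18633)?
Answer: 1231/1275 ≈ 0.96549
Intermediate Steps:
(-27612 + 25150)/(16083 - 18633) = -2462/(-2550) = -2462*(-1/2550) = 1231/1275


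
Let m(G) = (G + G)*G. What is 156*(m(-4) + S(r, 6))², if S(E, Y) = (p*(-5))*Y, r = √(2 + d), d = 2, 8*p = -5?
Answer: 1607151/4 ≈ 4.0179e+5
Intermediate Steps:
p = -5/8 (p = (⅛)*(-5) = -5/8 ≈ -0.62500)
r = 2 (r = √(2 + 2) = √4 = 2)
m(G) = 2*G² (m(G) = (2*G)*G = 2*G²)
S(E, Y) = 25*Y/8 (S(E, Y) = (-5/8*(-5))*Y = 25*Y/8)
156*(m(-4) + S(r, 6))² = 156*(2*(-4)² + (25/8)*6)² = 156*(2*16 + 75/4)² = 156*(32 + 75/4)² = 156*(203/4)² = 156*(41209/16) = 1607151/4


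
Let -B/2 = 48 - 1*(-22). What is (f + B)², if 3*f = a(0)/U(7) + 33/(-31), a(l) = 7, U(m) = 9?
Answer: 13749907600/700569 ≈ 19627.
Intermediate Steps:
B = -140 (B = -2*(48 - 1*(-22)) = -2*(48 + 22) = -2*70 = -140)
f = -80/837 (f = (7/9 + 33/(-31))/3 = (7*(⅑) + 33*(-1/31))/3 = (7/9 - 33/31)/3 = (⅓)*(-80/279) = -80/837 ≈ -0.095579)
(f + B)² = (-80/837 - 140)² = (-117260/837)² = 13749907600/700569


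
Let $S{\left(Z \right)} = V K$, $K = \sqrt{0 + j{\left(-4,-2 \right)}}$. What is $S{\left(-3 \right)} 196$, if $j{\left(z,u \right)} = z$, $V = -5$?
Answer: $- 1960 i \approx - 1960.0 i$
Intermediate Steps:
$K = 2 i$ ($K = \sqrt{0 - 4} = \sqrt{-4} = 2 i \approx 2.0 i$)
$S{\left(Z \right)} = - 10 i$ ($S{\left(Z \right)} = - 5 \cdot 2 i = - 10 i$)
$S{\left(-3 \right)} 196 = - 10 i 196 = - 1960 i$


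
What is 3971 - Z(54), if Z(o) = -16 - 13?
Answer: 4000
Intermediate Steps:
Z(o) = -29
3971 - Z(54) = 3971 - 1*(-29) = 3971 + 29 = 4000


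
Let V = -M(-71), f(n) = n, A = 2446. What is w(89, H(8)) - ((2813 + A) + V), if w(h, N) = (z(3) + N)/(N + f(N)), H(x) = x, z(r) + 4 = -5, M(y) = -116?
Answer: -86001/16 ≈ -5375.1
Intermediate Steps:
z(r) = -9 (z(r) = -4 - 5 = -9)
w(h, N) = (-9 + N)/(2*N) (w(h, N) = (-9 + N)/(N + N) = (-9 + N)/((2*N)) = (-9 + N)*(1/(2*N)) = (-9 + N)/(2*N))
V = 116 (V = -1*(-116) = 116)
w(89, H(8)) - ((2813 + A) + V) = (½)*(-9 + 8)/8 - ((2813 + 2446) + 116) = (½)*(⅛)*(-1) - (5259 + 116) = -1/16 - 1*5375 = -1/16 - 5375 = -86001/16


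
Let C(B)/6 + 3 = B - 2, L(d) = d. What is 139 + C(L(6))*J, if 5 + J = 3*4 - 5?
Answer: 151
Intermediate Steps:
C(B) = -30 + 6*B (C(B) = -18 + 6*(B - 2) = -18 + 6*(-2 + B) = -18 + (-12 + 6*B) = -30 + 6*B)
J = 2 (J = -5 + (3*4 - 5) = -5 + (12 - 5) = -5 + 7 = 2)
139 + C(L(6))*J = 139 + (-30 + 6*6)*2 = 139 + (-30 + 36)*2 = 139 + 6*2 = 139 + 12 = 151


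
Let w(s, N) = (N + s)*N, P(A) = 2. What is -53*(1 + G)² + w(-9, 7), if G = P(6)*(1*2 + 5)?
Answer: -11939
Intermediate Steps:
w(s, N) = N*(N + s)
G = 14 (G = 2*(1*2 + 5) = 2*(2 + 5) = 2*7 = 14)
-53*(1 + G)² + w(-9, 7) = -53*(1 + 14)² + 7*(7 - 9) = -53*15² + 7*(-2) = -53*225 - 14 = -11925 - 14 = -11939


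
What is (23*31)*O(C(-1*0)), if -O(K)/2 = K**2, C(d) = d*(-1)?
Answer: 0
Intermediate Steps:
C(d) = -d
O(K) = -2*K**2
(23*31)*O(C(-1*0)) = (23*31)*(-2*(-(-1)*0)**2) = 713*(-2*(-1*0)**2) = 713*(-2*0**2) = 713*(-2*0) = 713*0 = 0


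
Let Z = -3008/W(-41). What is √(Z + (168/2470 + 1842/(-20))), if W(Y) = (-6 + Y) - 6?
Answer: I*√604561623770/130910 ≈ 5.9395*I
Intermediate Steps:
W(Y) = -12 + Y
Z = 3008/53 (Z = -3008/(-12 - 41) = -3008/(-53) = -3008*(-1/53) = 3008/53 ≈ 56.755)
√(Z + (168/2470 + 1842/(-20))) = √(3008/53 + (168/2470 + 1842/(-20))) = √(3008/53 + (168*(1/2470) + 1842*(-1/20))) = √(3008/53 + (84/1235 - 921/10)) = √(3008/53 - 227319/2470) = √(-4618147/130910) = I*√604561623770/130910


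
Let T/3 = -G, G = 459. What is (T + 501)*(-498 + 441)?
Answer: 49932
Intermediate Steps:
T = -1377 (T = 3*(-1*459) = 3*(-459) = -1377)
(T + 501)*(-498 + 441) = (-1377 + 501)*(-498 + 441) = -876*(-57) = 49932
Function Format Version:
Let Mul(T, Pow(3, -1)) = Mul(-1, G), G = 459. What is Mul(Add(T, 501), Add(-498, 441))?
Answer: 49932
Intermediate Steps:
T = -1377 (T = Mul(3, Mul(-1, 459)) = Mul(3, -459) = -1377)
Mul(Add(T, 501), Add(-498, 441)) = Mul(Add(-1377, 501), Add(-498, 441)) = Mul(-876, -57) = 49932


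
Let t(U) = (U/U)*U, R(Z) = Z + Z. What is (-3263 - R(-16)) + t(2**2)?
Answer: -3227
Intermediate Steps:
R(Z) = 2*Z
t(U) = U (t(U) = 1*U = U)
(-3263 - R(-16)) + t(2**2) = (-3263 - 2*(-16)) + 2**2 = (-3263 - 1*(-32)) + 4 = (-3263 + 32) + 4 = -3231 + 4 = -3227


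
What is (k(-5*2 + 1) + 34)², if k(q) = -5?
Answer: 841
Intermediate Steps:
(k(-5*2 + 1) + 34)² = (-5 + 34)² = 29² = 841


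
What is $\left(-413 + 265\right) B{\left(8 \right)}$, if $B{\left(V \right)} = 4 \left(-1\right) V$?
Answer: $4736$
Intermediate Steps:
$B{\left(V \right)} = - 4 V$
$\left(-413 + 265\right) B{\left(8 \right)} = \left(-413 + 265\right) \left(\left(-4\right) 8\right) = \left(-148\right) \left(-32\right) = 4736$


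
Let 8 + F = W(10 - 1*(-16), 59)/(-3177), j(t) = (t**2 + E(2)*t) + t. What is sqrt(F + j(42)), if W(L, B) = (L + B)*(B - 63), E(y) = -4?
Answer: 5*sqrt(73125362)/1059 ≈ 40.375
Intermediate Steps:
W(L, B) = (-63 + B)*(B + L) (W(L, B) = (B + L)*(-63 + B) = (-63 + B)*(B + L))
j(t) = t**2 - 3*t (j(t) = (t**2 - 4*t) + t = t**2 - 3*t)
F = -25076/3177 (F = -8 + (59**2 - 63*59 - 63*(10 - 1*(-16)) + 59*(10 - 1*(-16)))/(-3177) = -8 + (3481 - 3717 - 63*(10 + 16) + 59*(10 + 16))*(-1/3177) = -8 + (3481 - 3717 - 63*26 + 59*26)*(-1/3177) = -8 + (3481 - 3717 - 1638 + 1534)*(-1/3177) = -8 - 340*(-1/3177) = -8 + 340/3177 = -25076/3177 ≈ -7.8930)
sqrt(F + j(42)) = sqrt(-25076/3177 + 42*(-3 + 42)) = sqrt(-25076/3177 + 42*39) = sqrt(-25076/3177 + 1638) = sqrt(5178850/3177) = 5*sqrt(73125362)/1059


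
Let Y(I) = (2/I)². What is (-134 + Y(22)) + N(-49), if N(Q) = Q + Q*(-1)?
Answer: -16213/121 ≈ -133.99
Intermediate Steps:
Y(I) = 4/I²
N(Q) = 0 (N(Q) = Q - Q = 0)
(-134 + Y(22)) + N(-49) = (-134 + 4/22²) + 0 = (-134 + 4*(1/484)) + 0 = (-134 + 1/121) + 0 = -16213/121 + 0 = -16213/121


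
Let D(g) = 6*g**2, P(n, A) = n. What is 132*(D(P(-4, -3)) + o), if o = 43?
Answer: 18348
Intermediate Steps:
132*(D(P(-4, -3)) + o) = 132*(6*(-4)**2 + 43) = 132*(6*16 + 43) = 132*(96 + 43) = 132*139 = 18348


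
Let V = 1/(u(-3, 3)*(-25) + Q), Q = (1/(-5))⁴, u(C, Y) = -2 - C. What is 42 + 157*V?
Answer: 558083/15624 ≈ 35.720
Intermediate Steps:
Q = 1/625 (Q = (-⅕)⁴ = 1/625 ≈ 0.0016000)
V = -625/15624 (V = 1/((-2 - 1*(-3))*(-25) + 1/625) = 1/((-2 + 3)*(-25) + 1/625) = 1/(1*(-25) + 1/625) = 1/(-25 + 1/625) = 1/(-15624/625) = -625/15624 ≈ -0.040003)
42 + 157*V = 42 + 157*(-625/15624) = 42 - 98125/15624 = 558083/15624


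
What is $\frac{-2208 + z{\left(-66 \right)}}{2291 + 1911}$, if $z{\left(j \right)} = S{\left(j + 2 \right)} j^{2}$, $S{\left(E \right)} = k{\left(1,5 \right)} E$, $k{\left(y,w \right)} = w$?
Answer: $- \frac{698064}{2101} \approx -332.25$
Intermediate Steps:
$S{\left(E \right)} = 5 E$
$z{\left(j \right)} = j^{2} \left(10 + 5 j\right)$ ($z{\left(j \right)} = 5 \left(j + 2\right) j^{2} = 5 \left(2 + j\right) j^{2} = \left(10 + 5 j\right) j^{2} = j^{2} \left(10 + 5 j\right)$)
$\frac{-2208 + z{\left(-66 \right)}}{2291 + 1911} = \frac{-2208 + 5 \left(-66\right)^{2} \left(2 - 66\right)}{2291 + 1911} = \frac{-2208 + 5 \cdot 4356 \left(-64\right)}{4202} = \left(-2208 - 1393920\right) \frac{1}{4202} = \left(-1396128\right) \frac{1}{4202} = - \frac{698064}{2101}$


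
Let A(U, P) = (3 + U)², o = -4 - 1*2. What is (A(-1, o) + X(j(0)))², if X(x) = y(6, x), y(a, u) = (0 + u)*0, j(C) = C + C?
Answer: 16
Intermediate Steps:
j(C) = 2*C
y(a, u) = 0 (y(a, u) = u*0 = 0)
X(x) = 0
o = -6 (o = -4 - 2 = -6)
(A(-1, o) + X(j(0)))² = ((3 - 1)² + 0)² = (2² + 0)² = (4 + 0)² = 4² = 16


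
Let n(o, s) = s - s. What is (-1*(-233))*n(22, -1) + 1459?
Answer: 1459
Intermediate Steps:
n(o, s) = 0
(-1*(-233))*n(22, -1) + 1459 = -1*(-233)*0 + 1459 = 233*0 + 1459 = 0 + 1459 = 1459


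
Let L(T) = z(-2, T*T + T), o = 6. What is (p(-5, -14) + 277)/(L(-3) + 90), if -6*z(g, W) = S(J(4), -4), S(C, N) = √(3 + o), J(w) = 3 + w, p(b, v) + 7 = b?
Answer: 530/179 ≈ 2.9609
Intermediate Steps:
p(b, v) = -7 + b
S(C, N) = 3 (S(C, N) = √(3 + 6) = √9 = 3)
z(g, W) = -½ (z(g, W) = -⅙*3 = -½)
L(T) = -½
(p(-5, -14) + 277)/(L(-3) + 90) = ((-7 - 5) + 277)/(-½ + 90) = (-12 + 277)/(179/2) = 265*(2/179) = 530/179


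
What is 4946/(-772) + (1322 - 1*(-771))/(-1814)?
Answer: -1323480/175051 ≈ -7.5605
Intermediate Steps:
4946/(-772) + (1322 - 1*(-771))/(-1814) = 4946*(-1/772) + (1322 + 771)*(-1/1814) = -2473/386 + 2093*(-1/1814) = -2473/386 - 2093/1814 = -1323480/175051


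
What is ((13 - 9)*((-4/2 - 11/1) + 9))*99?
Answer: -1584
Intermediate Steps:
((13 - 9)*((-4/2 - 11/1) + 9))*99 = (4*((-4*½ - 11*1) + 9))*99 = (4*((-2 - 11) + 9))*99 = (4*(-13 + 9))*99 = (4*(-4))*99 = -16*99 = -1584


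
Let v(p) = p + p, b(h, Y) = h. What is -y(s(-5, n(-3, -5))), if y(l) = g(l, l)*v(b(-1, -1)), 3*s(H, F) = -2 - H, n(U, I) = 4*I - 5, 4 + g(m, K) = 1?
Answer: -6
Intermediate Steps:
g(m, K) = -3 (g(m, K) = -4 + 1 = -3)
n(U, I) = -5 + 4*I
v(p) = 2*p
s(H, F) = -⅔ - H/3 (s(H, F) = (-2 - H)/3 = -⅔ - H/3)
y(l) = 6 (y(l) = -6*(-1) = -3*(-2) = 6)
-y(s(-5, n(-3, -5))) = -1*6 = -6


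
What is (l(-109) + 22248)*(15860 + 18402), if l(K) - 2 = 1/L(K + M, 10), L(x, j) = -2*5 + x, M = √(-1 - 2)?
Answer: 5398815480411/7082 - 17131*I*√3/7082 ≈ 7.6233e+8 - 4.1897*I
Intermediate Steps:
M = I*√3 (M = √(-3) = I*√3 ≈ 1.732*I)
L(x, j) = -10 + x
l(K) = 2 + 1/(-10 + K + I*√3) (l(K) = 2 + 1/(-10 + (K + I*√3)) = 2 + 1/(-10 + K + I*√3))
(l(-109) + 22248)*(15860 + 18402) = ((2 + 1/(-10 - 109 + I*√3)) + 22248)*(15860 + 18402) = ((2 + 1/(-119 + I*√3)) + 22248)*34262 = (22250 + 1/(-119 + I*√3))*34262 = 762329500 + 34262/(-119 + I*√3)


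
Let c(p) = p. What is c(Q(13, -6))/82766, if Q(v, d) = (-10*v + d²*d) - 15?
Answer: -361/82766 ≈ -0.0043617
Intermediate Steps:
Q(v, d) = -15 + d³ - 10*v (Q(v, d) = (-10*v + d³) - 15 = (d³ - 10*v) - 15 = -15 + d³ - 10*v)
c(Q(13, -6))/82766 = (-15 + (-6)³ - 10*13)/82766 = (-15 - 216 - 130)*(1/82766) = -361*1/82766 = -361/82766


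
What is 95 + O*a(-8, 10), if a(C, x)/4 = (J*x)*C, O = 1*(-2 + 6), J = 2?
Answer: -2465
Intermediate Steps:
O = 4 (O = 1*4 = 4)
a(C, x) = 8*C*x (a(C, x) = 4*((2*x)*C) = 4*(2*C*x) = 8*C*x)
95 + O*a(-8, 10) = 95 + 4*(8*(-8)*10) = 95 + 4*(-640) = 95 - 2560 = -2465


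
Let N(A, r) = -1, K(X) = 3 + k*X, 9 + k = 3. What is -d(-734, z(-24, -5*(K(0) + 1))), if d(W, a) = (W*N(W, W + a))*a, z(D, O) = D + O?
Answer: 32296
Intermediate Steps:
k = -6 (k = -9 + 3 = -6)
K(X) = 3 - 6*X
d(W, a) = -W*a (d(W, a) = (W*(-1))*a = (-W)*a = -W*a)
-d(-734, z(-24, -5*(K(0) + 1))) = -(-1)*(-734)*(-24 - 5*((3 - 6*0) + 1)) = -(-1)*(-734)*(-24 - 5*((3 + 0) + 1)) = -(-1)*(-734)*(-24 - 5*(3 + 1)) = -(-1)*(-734)*(-24 - 5*4) = -(-1)*(-734)*(-24 - 20) = -(-1)*(-734)*(-44) = -1*(-32296) = 32296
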